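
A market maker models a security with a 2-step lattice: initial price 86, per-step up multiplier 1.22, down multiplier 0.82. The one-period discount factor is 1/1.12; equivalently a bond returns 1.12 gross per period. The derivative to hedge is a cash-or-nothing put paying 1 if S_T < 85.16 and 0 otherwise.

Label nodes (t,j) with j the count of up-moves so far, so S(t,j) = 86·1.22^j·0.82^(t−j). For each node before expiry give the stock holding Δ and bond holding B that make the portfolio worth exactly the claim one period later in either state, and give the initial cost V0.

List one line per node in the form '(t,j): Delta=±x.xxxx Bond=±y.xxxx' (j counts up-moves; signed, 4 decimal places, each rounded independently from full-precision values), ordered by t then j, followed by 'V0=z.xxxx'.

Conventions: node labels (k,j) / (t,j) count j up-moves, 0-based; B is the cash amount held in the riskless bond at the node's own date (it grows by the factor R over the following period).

Arbitrage-free pricing uses the up-move probability p* = (R−d)/(u−d) = 0.7500, discounting each step at R = 1.12.
Payoffs at expiry: V(2,0)=1.0000, V(2,1)=0.0000, V(2,2)=0.0000
(1,0): S=70.5200. Δ = (V_up−V_dn)/(S_up−S_dn) = (0.0000−1.0000)/(86.0344−57.8264) = -0.0355. V = [p*·0.0000 + (1−p*)·1.0000]/1.12 = 0.2232. B = V − Δ·S = 2.7232.
(1,1): S=104.9200. Δ = (V_up−V_dn)/(S_up−S_dn) = (0.0000−0.0000)/(128.0024−86.0344) = 0.0000. V = [p*·0.0000 + (1−p*)·0.0000]/1.12 = 0.0000. B = V − Δ·S = 0.0000.
(0,0): S=86.0000. Δ = (V_up−V_dn)/(S_up−S_dn) = (0.0000−0.2232)/(104.9200−70.5200) = -0.0065. V = [p*·0.0000 + (1−p*)·0.2232]/1.12 = 0.0498. B = V − Δ·S = 0.6079.
Verification: the root portfolio costs Δ(0,0)·S0 + B(0,0) = 0.0498, matching V0.

(0,0): Delta=-0.0065 Bond=0.6079
(1,0): Delta=-0.0355 Bond=2.7232
(1,1): Delta=0.0000 Bond=0.0000
V0=0.0498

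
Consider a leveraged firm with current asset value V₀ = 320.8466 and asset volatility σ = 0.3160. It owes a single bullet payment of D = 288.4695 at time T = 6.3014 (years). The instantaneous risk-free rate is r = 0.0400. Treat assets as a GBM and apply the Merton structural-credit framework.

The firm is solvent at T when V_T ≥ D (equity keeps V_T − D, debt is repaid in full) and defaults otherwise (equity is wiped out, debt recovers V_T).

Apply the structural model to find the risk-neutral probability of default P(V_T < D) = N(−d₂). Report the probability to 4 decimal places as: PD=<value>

PD=0.4780

With assets at 320.8466 and a single debt payment of 288.4695 at 6.3014 years:
d₁ = [ln(V₀/D) + (r + σ²/2)T] / (σ√T)
   = [ln(320.8466/288.4695) + (0.0400 + 0.5·0.3160²)·6.3014] / (0.3160·√6.3014)
   = [0.106374 + 0.566672] / 0.793242 = 0.848475
d₂ = d₁ − σ√T = 0.848475 − 0.793242 = 0.055233
risk-neutral PD = N(−d₂) = N(-0.055233) = 0.477976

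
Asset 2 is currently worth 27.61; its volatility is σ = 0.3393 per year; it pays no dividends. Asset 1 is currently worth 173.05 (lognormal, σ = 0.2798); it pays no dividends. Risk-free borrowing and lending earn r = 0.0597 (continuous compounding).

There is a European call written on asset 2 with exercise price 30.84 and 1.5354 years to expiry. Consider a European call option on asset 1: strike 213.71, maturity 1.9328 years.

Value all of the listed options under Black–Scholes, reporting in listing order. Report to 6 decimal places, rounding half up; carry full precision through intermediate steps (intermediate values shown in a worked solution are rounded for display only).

price(asset 2 call K=30.84) = 4.381358
price(asset 1 call K=213.71) = 20.172533

[asset 2 call K=30.84]
σ√T = 0.3393·√1.5354 = 0.420431
d₁ = (ln(S/K) + (r+σ²/2)T) / (σ√T) = (ln(27.61/30.84) + (0.0597+0.3393²/2)·1.5354) / 0.420431 = (-0.110635 + 0.180044) / 0.420431 = 0.165092
d₂ = d₁ − σ√T = 0.165092 − 0.420431 = -0.255339
e^{−rT} = 0.912412
N(d₁) = 0.565564,  N(d₂) = 0.399231
price = S·N(d₁) − K·e^{−rT}·N(d₂) = 15.615232 − 11.233873 = 4.381358
[asset 1 call K=213.71]
σ√T = 0.2798·√1.9328 = 0.388992
d₁ = (ln(S/K) + (r+σ²/2)T) / (σ√T) = (ln(173.05/213.71) + (0.0597+0.2798²/2)·1.9328) / 0.388992 = (-0.211039 + 0.191046) / 0.388992 = -0.051399
d₂ = d₁ − σ√T = -0.051399 − 0.388992 = -0.440391
e^{−rT} = 0.891020
N(d₁) = 0.479504,  N(d₂) = 0.329827
price = S·N(d₁) − K·e^{−rT}·N(d₂) = 82.978159 − 62.805626 = 20.172533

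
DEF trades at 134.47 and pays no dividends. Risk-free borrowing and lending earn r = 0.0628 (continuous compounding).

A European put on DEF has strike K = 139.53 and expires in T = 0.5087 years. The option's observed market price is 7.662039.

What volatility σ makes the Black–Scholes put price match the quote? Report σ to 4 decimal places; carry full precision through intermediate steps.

sigma = 0.1910

At σ = 0.1910 the Black–Scholes value reproduces the quote:
σ√T = 0.191·√0.5087 = 0.136227
d₁ = (ln(S/K) + (r+σ²/2)T) / (σ√T) = (ln(134.47/139.53) + (0.0628+0.191²/2)·0.5087) / 0.136227 = (-0.036939 + 0.041225) / 0.136227 = 0.031468
d₂ = d₁ − σ√T = 0.031468 − 0.136227 = -0.104759
e^{−rT} = 0.968559
N(−d₁) = 0.487448,  N(−d₂) = 0.541717
V = K·e^{−rT}·N(−d₂) − S·N(−d₁) = 73.209195 − 65.547156 = 7.662039 (the quoted price), and the Black–Scholes price is strictly increasing in σ, so σ is unique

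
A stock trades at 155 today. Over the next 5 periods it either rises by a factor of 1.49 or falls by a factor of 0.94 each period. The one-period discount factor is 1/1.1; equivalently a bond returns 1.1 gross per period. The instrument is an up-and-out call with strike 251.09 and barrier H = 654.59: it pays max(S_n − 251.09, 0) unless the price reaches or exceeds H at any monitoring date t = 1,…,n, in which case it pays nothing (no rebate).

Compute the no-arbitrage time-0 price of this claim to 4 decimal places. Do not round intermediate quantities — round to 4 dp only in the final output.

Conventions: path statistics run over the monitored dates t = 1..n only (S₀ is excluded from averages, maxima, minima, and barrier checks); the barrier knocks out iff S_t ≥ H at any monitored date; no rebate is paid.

price = 22.0292

With p* = (R−d)/(u−d) = 0.2909, sum probability × payoff across the paths and divide by R^5.
Enumerate all 2^5 = 32 price paths (U = up ×1.49, D = down ×0.94); each path with k up-moves has probability p*^k·(1−p*)^(5−k).
DDDDD: M=145.7000, payoff=0.0000, prob=0.179271
UDDDD: M=230.9500, payoff=0.0000, prob=0.073547
DUDDD: M=217.0930, payoff=0.0000, prob=0.073547
UUDDD: M=344.1155, payoff=34.7268, prob=0.030173
DDUDD: M=204.0674, payoff=0.0000, prob=0.073547
UDUDD: M=323.4686, payoff=34.7268, prob=0.030173
DUUDD: M=323.4686, payoff=34.7268, prob=0.030173
UUUDD: M=512.7321, payoff=201.9601, prob=0.012379
DDDUD: M=191.8234, payoff=0.0000, prob=0.073547
UDDUD: M=304.0605, payoff=34.7268, prob=0.030173
DUDUD: M=304.0605, payoff=34.7268, prob=0.030173
UUDUD: M=481.9682, payoff=201.9601, prob=0.012379
DDUUD: M=304.0605, payoff=34.7268, prob=0.030173
UDUUD: M=481.9682, payoff=201.9601, prob=0.012379
DUUUD: M=481.9682, payoff=201.9601, prob=0.012379
UUUUD: M=763.9708, payoff=0.0000, prob=0.005078
DDDDU: M=180.3140, payoff=0.0000, prob=0.073547
UDDDU: M=285.8168, payoff=34.7268, prob=0.030173
DUDDU: M=285.8168, payoff=34.7268, prob=0.030173
UUDDU: M=453.0501, payoff=201.9601, prob=0.012379
DDUDU: M=285.8168, payoff=34.7268, prob=0.030173
UDUDU: M=453.0501, payoff=201.9601, prob=0.012379
DUUDU: M=453.0501, payoff=201.9601, prob=0.012379
UUUDU: M=718.1326, payoff=0.0000, prob=0.005078
DDDUU: M=285.8168, payoff=34.7268, prob=0.030173
UDDUU: M=453.0501, payoff=201.9601, prob=0.012379
DUDUU: M=453.0501, payoff=201.9601, prob=0.012379
UUDUU: M=718.1326, payoff=0.0000, prob=0.005078
DDUUU: M=453.0501, payoff=201.9601, prob=0.012379
UDUUU: M=718.1326, payoff=0.0000, prob=0.005078
DUUUU: M=718.1326, payoff=0.0000, prob=0.005078
UUUUU: M=1138.3165, payoff=0.0000, prob=0.002083
Price = Σ prob·payoff / R^5 = 35.478242 / 1.610510 = 22.0292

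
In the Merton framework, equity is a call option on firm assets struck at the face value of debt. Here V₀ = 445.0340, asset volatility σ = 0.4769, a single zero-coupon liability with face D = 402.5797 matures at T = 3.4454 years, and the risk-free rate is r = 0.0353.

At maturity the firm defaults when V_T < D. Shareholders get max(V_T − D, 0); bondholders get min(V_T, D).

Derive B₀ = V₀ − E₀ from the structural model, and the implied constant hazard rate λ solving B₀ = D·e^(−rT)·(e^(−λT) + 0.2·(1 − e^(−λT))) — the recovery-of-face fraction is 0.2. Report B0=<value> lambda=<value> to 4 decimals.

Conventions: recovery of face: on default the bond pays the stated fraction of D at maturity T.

Work the structural quantities from V₀ = 445.0340 against face 402.5797:
d₁ = [ln(V₀/D) + (r + σ²/2)T] / (σ√T)
   = [ln(445.0340/402.5797) + (0.0353 + 0.5·0.4769²)·3.4454] / (0.4769·√3.4454)
   = [0.100258 + 0.513422] / 0.885212 = 0.693258
d₂ = d₁ − σ√T = 0.693258 − 0.885212 = -0.191954
N(d₁) = 0.755926,  N(d₂) = 0.423889,  e^(−rT) = 0.885482
E₀ = V₀·N(d₁) − D·e^(−rT)·N(d₂)
   = 445.0340·0.755926 − 402.5797·0.885482·0.423889 = 185.305972
B₀ = V₀ − E₀ = 445.0340 − 185.305972 = 259.728028
e^(−λT) = (B₀·e^(rT)/D − 0.2)/(1 − 0.2) = (259.7280·1.129328/402.5797 − 0.2)/0.8 = 0.66074531
λ = −ln(0.66074531)/3.4454 = 0.120272

B0=259.7280 lambda=0.1203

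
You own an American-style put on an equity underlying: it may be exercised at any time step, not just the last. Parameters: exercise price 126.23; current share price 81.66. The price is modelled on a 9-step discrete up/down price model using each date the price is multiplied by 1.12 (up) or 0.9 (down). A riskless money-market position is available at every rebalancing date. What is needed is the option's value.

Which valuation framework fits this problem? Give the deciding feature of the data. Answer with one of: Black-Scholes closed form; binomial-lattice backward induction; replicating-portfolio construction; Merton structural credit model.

framework: binomial-lattice backward induction

Key observation: early exercise of the strike-126.23 put must be checked at each of the 9 dates (spot 81.66), which forces a node-by-node comparison of intrinsic and continuation value backward from expiry.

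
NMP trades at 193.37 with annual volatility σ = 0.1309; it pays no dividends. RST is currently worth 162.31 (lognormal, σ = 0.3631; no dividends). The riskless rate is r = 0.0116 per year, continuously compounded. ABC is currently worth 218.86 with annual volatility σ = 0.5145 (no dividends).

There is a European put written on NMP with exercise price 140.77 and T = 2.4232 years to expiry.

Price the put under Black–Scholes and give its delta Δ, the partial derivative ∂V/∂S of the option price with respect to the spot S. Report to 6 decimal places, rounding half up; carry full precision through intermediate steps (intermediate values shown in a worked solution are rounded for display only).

σ√T = 0.1309·√2.4232 = 0.203767
d₁ = (ln(S/K) + (r+σ²/2)T) / (σ√T) = (ln(193.37/140.77) + (0.0116+0.1309²/2)·2.4232) / 0.203767 = (0.317478 + 0.048870) / 0.203767 = 1.797874
d₂ = d₁ − σ√T = 1.797874 − 0.203767 = 1.594107
e^{−rT} = 0.972282
N(−d₁) = 0.036098,  N(−d₂) = 0.055456
Put price V = K·e^{−rT}·N(−d₂) − S·N(−d₁) = 7.590169 − 6.980364 = 0.609805
Δ = −N(−d₁) = -0.036098

price = 0.609805
Δ = -0.036098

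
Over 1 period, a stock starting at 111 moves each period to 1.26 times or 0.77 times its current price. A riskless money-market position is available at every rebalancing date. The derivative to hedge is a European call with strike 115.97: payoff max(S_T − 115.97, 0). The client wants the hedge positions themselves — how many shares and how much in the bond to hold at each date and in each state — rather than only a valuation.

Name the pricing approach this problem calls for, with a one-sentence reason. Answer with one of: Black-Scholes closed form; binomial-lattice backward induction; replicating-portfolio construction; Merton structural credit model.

framework: replicating-portfolio construction

Key observation: what is demanded is not a single number but the (Δ, B) position at each node of the 1.26/0.77 tree starting at 111; constructing those positions is the replicating-portfolio method.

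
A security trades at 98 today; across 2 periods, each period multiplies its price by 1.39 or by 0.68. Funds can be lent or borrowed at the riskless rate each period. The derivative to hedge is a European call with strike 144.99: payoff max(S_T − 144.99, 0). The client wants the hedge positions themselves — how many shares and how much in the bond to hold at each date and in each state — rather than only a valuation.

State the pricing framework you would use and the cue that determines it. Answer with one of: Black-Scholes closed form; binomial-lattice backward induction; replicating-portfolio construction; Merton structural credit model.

Key observation: the task asks for the hedge itself — share and bond holdings at every node of the 2-period tree on spot 98 with factors 1.39/0.68 — which is exactly what the replicating-portfolio construction produces.

framework: replicating-portfolio construction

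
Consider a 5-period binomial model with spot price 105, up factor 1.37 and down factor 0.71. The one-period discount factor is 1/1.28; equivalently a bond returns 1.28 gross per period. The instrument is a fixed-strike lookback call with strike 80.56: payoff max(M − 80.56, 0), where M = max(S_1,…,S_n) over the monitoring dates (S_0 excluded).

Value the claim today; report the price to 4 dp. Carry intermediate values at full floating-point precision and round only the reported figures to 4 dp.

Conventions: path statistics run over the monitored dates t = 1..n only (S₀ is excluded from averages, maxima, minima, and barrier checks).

price = 85.7497

Set p* = 0.8636 (from d < R < u); the path-dependent value is the discounted p*-expectation over all price paths.
Enumerate all 2^5 = 32 price paths (U = up ×1.37, D = down ×0.71); each path with k up-moves has probability p*^k·(1−p*)^(5−k).
DDDDD: M=74.5500, payoff=0.0000, prob=0.000047
UDDDD: M=143.8500, payoff=63.2900, prob=0.000299
DUDDD: M=102.1335, payoff=21.5735, prob=0.000299
UUDDD: M=197.0745, payoff=116.5145, prob=0.001891
DDUDD: M=74.5500, payoff=0.0000, prob=0.000299
UDUDD: M=143.8500, payoff=63.2900, prob=0.001891
DUUDD: M=139.9229, payoff=59.3629, prob=0.001891
UUUDD: M=269.9921, payoff=189.4321, prob=0.011978
DDDUD: M=74.5500, payoff=0.0000, prob=0.000299
UDDUD: M=143.8500, payoff=63.2900, prob=0.001891
DUDUD: M=102.1335, payoff=21.5735, prob=0.001891
UUDUD: M=197.0745, payoff=116.5145, prob=0.011978
DDUUD: M=99.3453, payoff=18.7853, prob=0.001891
UDUUD: M=191.6944, payoff=111.1344, prob=0.011978
DUUUD: M=191.6944, payoff=111.1344, prob=0.011978
UUUUD: M=369.8891, payoff=289.3291, prob=0.075862
DDDDU: M=74.5500, payoff=0.0000, prob=0.000299
UDDDU: M=143.8500, payoff=63.2900, prob=0.001891
DUDDU: M=102.1335, payoff=21.5735, prob=0.001891
UUDDU: M=197.0745, payoff=116.5145, prob=0.011978
DDUDU: M=74.5500, payoff=0.0000, prob=0.001891
UDUDU: M=143.8500, payoff=63.2900, prob=0.011978
DUUDU: M=139.9229, payoff=59.3629, prob=0.011978
UUUDU: M=269.9921, payoff=189.4321, prob=0.075862
DDDUU: M=74.5500, payoff=0.0000, prob=0.001891
UDDUU: M=143.8500, payoff=63.2900, prob=0.011978
DUDUU: M=136.1030, payoff=55.5430, prob=0.011978
UUDUU: M=262.6213, payoff=182.0613, prob=0.075862
DDUUU: M=136.1030, payoff=55.5430, prob=0.011978
UDUUU: M=262.6213, payoff=182.0613, prob=0.075862
DUUUU: M=262.6213, payoff=182.0613, prob=0.075862
UUUUU: M=506.7481, payoff=426.1881, prob=0.480457
Price = Σ prob·payoff / R^5 = 294.633850 / 3.435974 = 85.7497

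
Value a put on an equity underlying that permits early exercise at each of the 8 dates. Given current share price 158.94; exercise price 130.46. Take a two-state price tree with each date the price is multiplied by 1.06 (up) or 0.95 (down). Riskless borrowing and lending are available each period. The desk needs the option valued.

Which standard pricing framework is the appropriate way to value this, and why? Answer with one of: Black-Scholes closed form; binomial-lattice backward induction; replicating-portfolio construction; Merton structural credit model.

Key observation: early exercise of the strike-130.46 put must be checked at each of the 8 dates (spot 158.94), which forces a node-by-node comparison of intrinsic and continuation value backward from expiry.

framework: binomial-lattice backward induction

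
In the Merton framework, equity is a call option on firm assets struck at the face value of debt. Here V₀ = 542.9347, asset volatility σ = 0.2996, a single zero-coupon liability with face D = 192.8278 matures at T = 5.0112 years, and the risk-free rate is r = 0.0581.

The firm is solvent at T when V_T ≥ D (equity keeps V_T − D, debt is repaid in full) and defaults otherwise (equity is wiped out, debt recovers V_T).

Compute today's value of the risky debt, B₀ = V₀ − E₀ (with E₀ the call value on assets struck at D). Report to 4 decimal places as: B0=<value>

B0=142.5019

With assets at 542.9347 and a single debt payment of 192.8278 at 5.0112 years:
d₁ = [ln(V₀/D) + (r + σ²/2)T] / (σ√T)
   = [ln(542.9347/192.8278) + (0.0581 + 0.5·0.2996²)·5.0112] / (0.2996·√5.0112)
   = [1.035191 + 0.516054] / 0.670676 = 2.312958
d₂ = d₁ − σ√T = 2.312958 − 0.670676 = 1.642282
N(d₁) = 0.989638,  N(d₂) = 0.949734,  e^(−rT) = 0.747403
E₀ = V₀·N(d₁) − D·e^(−rT)·N(d₂)
   = 542.9347·0.989638 − 192.8278·0.747403·0.949734 = 400.432780
B₀ = V₀ − E₀ = 542.9347 − 400.432780 = 142.501920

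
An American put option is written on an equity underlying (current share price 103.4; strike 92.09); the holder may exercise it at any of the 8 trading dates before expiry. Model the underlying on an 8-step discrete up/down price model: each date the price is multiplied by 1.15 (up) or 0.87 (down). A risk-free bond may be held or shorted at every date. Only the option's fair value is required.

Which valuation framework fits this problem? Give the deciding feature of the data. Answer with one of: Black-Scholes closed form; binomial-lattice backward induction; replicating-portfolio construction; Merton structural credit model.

Key observation: an American put (K = 92.09, S₀ = 103.4) on a 8-date tree has no closed form — the optimal stopping decision is embedded and must be resolved recursively from expiry.

framework: binomial-lattice backward induction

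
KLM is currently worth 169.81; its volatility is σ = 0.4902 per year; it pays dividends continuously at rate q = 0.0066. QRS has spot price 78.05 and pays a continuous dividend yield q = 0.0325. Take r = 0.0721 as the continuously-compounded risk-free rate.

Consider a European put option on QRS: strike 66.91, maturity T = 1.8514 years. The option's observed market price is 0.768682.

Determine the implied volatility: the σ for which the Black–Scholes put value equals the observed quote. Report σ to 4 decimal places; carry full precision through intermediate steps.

sigma = 0.1434

At σ = 0.1434 the Black–Scholes value reproduces the quote:
σ√T = 0.1434·√1.8514 = 0.195119
d₁ = (ln(S/K) + (r−q+σ²/2)T) / (σ√T) = (ln(78.05/66.91) + (0.0721−0.0325+0.1434²/2)·1.8514) / 0.195119 = (0.154001 + 0.092351) / 0.195119 = 1.262576
d₂ = d₁ − σ√T = 1.262576 − 0.195119 = 1.067457
e^{−rT} = 0.875040
e^{−qT} = 0.941604
N(−d₁) = 0.103371,  N(−d₂) = 0.142883
V = K·e^{−rT}·N(−d₂) − S·e^{−qT}·N(−d₁) = 8.365633 − 7.596951 = 0.768682 (the observed quote) — the price is monotone increasing in volatility, hence this σ is the only solution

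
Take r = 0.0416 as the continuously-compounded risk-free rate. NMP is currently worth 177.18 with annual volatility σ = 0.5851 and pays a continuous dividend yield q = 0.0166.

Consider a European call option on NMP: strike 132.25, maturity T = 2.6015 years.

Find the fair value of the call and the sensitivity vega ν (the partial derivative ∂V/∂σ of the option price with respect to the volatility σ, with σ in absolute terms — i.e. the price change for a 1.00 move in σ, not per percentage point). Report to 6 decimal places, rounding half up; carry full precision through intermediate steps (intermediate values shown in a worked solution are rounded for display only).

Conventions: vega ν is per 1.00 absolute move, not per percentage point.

price = 81.238208
ν = 76.039289

σ√T = 0.5851·√2.6015 = 0.943718
d₁ = (ln(S/K) + (r−q+σ²/2)T) / (σ√T) = (ln(177.18/132.25) + (0.0416−0.0166+0.5851²/2)·2.6015) / 0.943718 = (0.292472 + 0.510339) / 0.943718 = 0.850690
d₂ = d₁ − σ√T = 0.850690 − 0.943718 = -0.093028
e^{−rT} = 0.897428
e^{−qT} = 0.957734
N(d₁) = 0.802529,  N(d₂) = 0.462941
Call price V = S·e^{−qT}·N(d₁) − K·e^{−rT}·N(d₂) = 136.182270 − 54.944062 = 81.238208
φ(d₁) = (1/√(2π))·e^{−d₁²/2} = 0.277822
ν = S·e^{−qT}·φ(d₁)·√T = 76.039289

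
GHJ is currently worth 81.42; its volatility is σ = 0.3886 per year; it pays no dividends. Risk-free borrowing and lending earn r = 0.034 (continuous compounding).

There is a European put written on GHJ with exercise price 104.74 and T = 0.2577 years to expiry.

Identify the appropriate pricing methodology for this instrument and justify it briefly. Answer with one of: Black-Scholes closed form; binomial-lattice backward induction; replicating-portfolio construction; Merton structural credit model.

framework: Black-Scholes closed form

Key observation: a European claim on GHJ (strike 104.74) — a lognormal (GBM) underlying with constant rate and volatility — has an exact closed-form value; no lattice or capital structure is involved.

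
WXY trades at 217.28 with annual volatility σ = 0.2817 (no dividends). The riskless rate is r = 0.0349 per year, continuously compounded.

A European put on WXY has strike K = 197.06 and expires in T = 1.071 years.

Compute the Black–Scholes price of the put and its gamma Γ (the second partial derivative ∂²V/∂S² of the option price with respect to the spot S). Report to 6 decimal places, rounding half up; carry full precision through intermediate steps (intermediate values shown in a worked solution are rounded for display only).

price = 12.330605
Γ = 0.005232

σ√T = 0.2817·√1.071 = 0.291529
d₁ = (ln(S/K) + (r+σ²/2)T) / (σ√T) = (ln(217.28/197.06) + (0.0349+0.2817²/2)·1.071) / 0.291529 = (0.097679 + 0.079872) / 0.291529 = 0.609034
d₂ = d₁ − σ√T = 0.609034 − 0.291529 = 0.317505
e^{−rT} = 0.963312
N(−d₁) = 0.271251,  N(−d₂) = 0.375430
Put price V = K·e^{−rT}·N(−d₂) − S·N(−d₁) = 71.268002 − 58.937397 = 12.330605
φ(d₁) = (1/√(2π))·e^{−d₁²/2} = 0.331410
Γ = φ(d₁) / (S·σ·√T) = 0.005232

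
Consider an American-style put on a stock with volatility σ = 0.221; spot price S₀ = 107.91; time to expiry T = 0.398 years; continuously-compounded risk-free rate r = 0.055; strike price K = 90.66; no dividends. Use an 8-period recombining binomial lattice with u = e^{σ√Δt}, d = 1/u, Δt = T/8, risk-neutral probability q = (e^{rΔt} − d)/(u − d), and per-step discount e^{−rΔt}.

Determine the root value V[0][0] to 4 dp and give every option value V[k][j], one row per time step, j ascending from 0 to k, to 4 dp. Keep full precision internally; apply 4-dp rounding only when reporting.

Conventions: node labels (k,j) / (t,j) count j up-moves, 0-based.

params: Δt=0.04975 u=1.05053 d=0.95190 q=0.51546 e^(-rΔt)=0.99727
t_8 payoffs: 17.9157 10.3787 2.0607 0.0000 0.0000 0.0000 0.0000 0.0000 0.0000
k=7: node(7,0) S=76.4199 payoff=14.2401 vs cont=13.9923 → 14.2401 [stop]  node(7,1) S=84.3378 payoff=6.3222 vs cont=6.0744 → 6.3222 [stop]  node(7,2) S=93.0761 payoff=0.0000 vs cont=0.9958 → 0.9958 [wait]  node(7,3) S=102.7197 payoff=0.0000 vs cont=0.0000 → 0.0000 [wait]  node(7,4) S=113.3625 payoff=0.0000 vs cont=0.0000 → 0.0000 [wait]  node(7,5) S=125.1080 payoff=0.0000 vs cont=0.0000 → 0.0000 [wait]  node(7,6) S=138.0705 payoff=0.0000 vs cont=0.0000 → 0.0000 [wait]  node(7,7) S=152.3760 payoff=0.0000 vs cont=0.0000 → 0.0000 [wait]
k=6: node(6,0) S=80.2813 payoff=10.3787 vs cont=10.1309 → 10.3787 [stop]  node(6,1) S=88.5993 payoff=2.0607 vs cont=3.5668 → 3.5668 [wait]  node(6,2) S=97.7791 payoff=0.0000 vs cont=0.4812 → 0.4812 [wait]  node(6,3) S=107.9100 payoff=0.0000 vs cont=0.0000 → 0.0000 [wait]  node(6,4) S=119.0906 payoff=0.0000 vs cont=0.0000 → 0.0000 [wait]  node(6,5) S=131.4296 payoff=0.0000 vs cont=0.0000 → 0.0000 [wait]  node(6,6) S=145.0470 payoff=0.0000 vs cont=0.0000 → 0.0000 [wait]
k=5: node(5,0) S=84.3378 payoff=6.3222 vs cont=6.8487 → 6.8487 [wait]  node(5,1) S=93.0761 payoff=0.0000 vs cont=1.9709 → 1.9709 [wait]  node(5,2) S=102.7197 payoff=0.0000 vs cont=0.2325 → 0.2325 [wait]  node(5,3) S=113.3625 payoff=0.0000 vs cont=0.0000 → 0.0000 [wait]  node(5,4) S=125.1080 payoff=0.0000 vs cont=0.0000 → 0.0000 [wait]  node(5,5) S=138.0705 payoff=0.0000 vs cont=0.0000 → 0.0000 [wait]
k=4: node(4,0) S=88.5993 payoff=2.0607 vs cont=4.3225 → 4.3225 [wait]  node(4,1) S=97.7791 payoff=0.0000 vs cont=1.0719 → 1.0719 [wait]  node(4,2) S=107.9100 payoff=0.0000 vs cont=0.1124 → 0.1124 [wait]  node(4,3) S=119.0906 payoff=0.0000 vs cont=0.0000 → 0.0000 [wait]  node(4,4) S=131.4296 payoff=0.0000 vs cont=0.0000 → 0.0000 [wait]
k=3: node(3,0) S=93.0761 payoff=0.0000 vs cont=2.6397 → 2.6397 [wait]  node(3,1) S=102.7197 payoff=0.0000 vs cont=0.5757 → 0.5757 [wait]  node(3,2) S=113.3625 payoff=0.0000 vs cont=0.0543 → 0.0543 [wait]  node(3,3) S=125.1080 payoff=0.0000 vs cont=0.0000 → 0.0000 [wait]
k=2: node(2,0) S=97.7791 payoff=0.0000 vs cont=1.5715 → 1.5715 [wait]  node(2,1) S=107.9100 payoff=0.0000 vs cont=0.3061 → 0.3061 [wait]  node(2,2) S=119.0906 payoff=0.0000 vs cont=0.0262 → 0.0262 [wait]
k=1: node(1,0) S=102.7197 payoff=0.0000 vs cont=0.9167 → 0.9167 [wait]  node(1,1) S=113.3625 payoff=0.0000 vs cont=0.1614 → 0.1614 [wait]
k=0: node(0,0) S=107.9100 payoff=0.0000 vs cont=0.5259 → 0.5259 [wait]

price = 0.5259
tree:
0.5259
0.9167 0.1614
1.5715 0.3061 0.0262
2.6397 0.5757 0.0543 0.0000
4.3225 1.0719 0.1124 0.0000 0.0000
6.8487 1.9709 0.2325 0.0000 0.0000 0.0000
10.3787 3.5668 0.4812 0.0000 0.0000 0.0000 0.0000
14.2401 6.3222 0.9958 0.0000 0.0000 0.0000 0.0000 0.0000
17.9157 10.3787 2.0607 0.0000 0.0000 0.0000 0.0000 0.0000 0.0000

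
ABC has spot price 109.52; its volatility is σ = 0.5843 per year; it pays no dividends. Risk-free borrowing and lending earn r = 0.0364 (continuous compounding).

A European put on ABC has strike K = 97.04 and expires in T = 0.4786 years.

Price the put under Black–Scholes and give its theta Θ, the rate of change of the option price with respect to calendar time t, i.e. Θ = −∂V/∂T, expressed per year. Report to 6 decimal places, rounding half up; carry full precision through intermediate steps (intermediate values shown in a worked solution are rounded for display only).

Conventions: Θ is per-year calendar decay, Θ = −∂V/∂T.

σ√T = 0.5843·√0.4786 = 0.404224
d₁ = (ln(S/K) + (r+σ²/2)T) / (σ√T) = (ln(109.52/97.04) + (0.0364+0.5843²/2)·0.4786) / 0.404224 = (0.120984 + 0.099120) / 0.404224 = 0.544509
d₂ = d₁ − σ√T = 0.544509 − 0.404224 = 0.140285
e^{−rT} = 0.982730
N(−d₁) = 0.293046,  N(−d₂) = 0.444218
Put price V = K·e^{−rT}·N(−d₂) − S·N(−d₁) = 42.362413 − 32.094371 = 10.268042
φ(d₁) = (1/√(2π))·e^{−d₁²/2} = 0.343976
Θ = −S·φ(d₁)·σ/(2√T) + r·K·e^{−rT}·N(−d₂) = −15.908936 + 1.541992 = -14.366944

price = 10.268042
Θ = -14.366944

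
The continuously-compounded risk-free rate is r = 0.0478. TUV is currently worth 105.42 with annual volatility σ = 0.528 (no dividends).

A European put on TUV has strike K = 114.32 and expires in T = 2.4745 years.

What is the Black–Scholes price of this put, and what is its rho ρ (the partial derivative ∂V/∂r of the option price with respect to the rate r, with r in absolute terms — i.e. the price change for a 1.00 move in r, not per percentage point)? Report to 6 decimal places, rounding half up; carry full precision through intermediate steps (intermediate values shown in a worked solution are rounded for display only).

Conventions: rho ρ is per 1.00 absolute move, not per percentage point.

price = 31.437130
ρ = -161.975842

σ√T = 0.528·√2.4745 = 0.830573
d₁ = (ln(S/K) + (r+σ²/2)T) / (σ√T) = (ln(105.42/114.32) + (0.0478+0.528²/2)·2.4745) / 0.830573 = (-0.081049 + 0.463207) / 0.830573 = 0.460113
d₂ = d₁ − σ√T = 0.460113 − 0.830573 = -0.370460
e^{−rT} = 0.888446
N(−d₁) = 0.322717,  N(−d₂) = 0.644480
Put price V = K·e^{−rT}·N(−d₂) − S·N(−d₁) = 65.458008 − 34.020878 = 31.437130
ρ = −K·T·e^{−rT}·N(−d₂) = -161.975842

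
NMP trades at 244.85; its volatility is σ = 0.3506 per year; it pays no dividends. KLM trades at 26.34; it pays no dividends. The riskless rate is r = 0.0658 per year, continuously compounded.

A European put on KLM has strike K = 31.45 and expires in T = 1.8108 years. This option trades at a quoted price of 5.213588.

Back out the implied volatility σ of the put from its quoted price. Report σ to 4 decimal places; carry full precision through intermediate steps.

At σ = 0.3029 the Black–Scholes value reproduces the quote:
σ√T = 0.3029·√1.8108 = 0.407600
d₁ = (ln(S/K) + (r+σ²/2)T) / (σ√T) = (ln(26.34/31.45) + (0.0658+0.3029²/2)·1.8108) / 0.407600 = (-0.177310 + 0.202220) / 0.407600 = 0.061112
d₂ = d₁ − σ√T = 0.061112 − 0.407600 = -0.346488
e^{−rT} = 0.887674
N(−d₁) = 0.475635,  N(−d₂) = 0.635512
V = K·e^{−rT}·N(−d₂) − S·N(−d₁) = 17.741812 − 12.528224 = 5.213588 (the quoted price), and the Black–Scholes price is strictly increasing in σ, so σ is unique

sigma = 0.3029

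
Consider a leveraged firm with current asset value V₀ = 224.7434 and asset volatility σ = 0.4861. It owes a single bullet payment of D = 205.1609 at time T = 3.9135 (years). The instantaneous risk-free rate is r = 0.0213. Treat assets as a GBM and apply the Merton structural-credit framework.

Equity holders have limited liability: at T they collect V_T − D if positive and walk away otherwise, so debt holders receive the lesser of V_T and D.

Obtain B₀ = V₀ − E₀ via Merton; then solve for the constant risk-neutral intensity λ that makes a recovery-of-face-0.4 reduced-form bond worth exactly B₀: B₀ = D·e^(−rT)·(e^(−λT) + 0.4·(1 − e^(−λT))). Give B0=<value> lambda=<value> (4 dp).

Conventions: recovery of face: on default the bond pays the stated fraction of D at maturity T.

Apply the equity-as-call identities (strike 205.1609, horizon 3.9135 years):
d₁ = [ln(V₀/D) + (r + σ²/2)T] / (σ√T)
   = [ln(224.7434/205.1609) + (0.0213 + 0.5·0.4861²)·3.9135] / (0.4861·√3.9135)
   = [0.091165 + 0.545724] / 0.961631 = 0.662301
d₂ = d₁ − σ√T = 0.662301 − 0.961631 = -0.299330
N(d₁) = 0.746111,  N(d₂) = 0.382344,  e^(−rT) = 0.920022
E₀ = V₀·N(d₁) − D·e^(−rT)·N(d₂)
   = 224.7434·0.746111 − 205.1609·0.920022·0.382344 = 95.515021
B₀ = V₀ − E₀ = 224.7434 − 95.515021 = 129.228379
e^(−λT) = (B₀·e^(rT)/D − 0.4)/(1 − 0.4) = (129.2284·1.086930/205.1609 − 0.4)/0.6 = 0.47440743
λ = −ln(0.47440743)/3.9135 = 0.190543

B0=129.2284 lambda=0.1905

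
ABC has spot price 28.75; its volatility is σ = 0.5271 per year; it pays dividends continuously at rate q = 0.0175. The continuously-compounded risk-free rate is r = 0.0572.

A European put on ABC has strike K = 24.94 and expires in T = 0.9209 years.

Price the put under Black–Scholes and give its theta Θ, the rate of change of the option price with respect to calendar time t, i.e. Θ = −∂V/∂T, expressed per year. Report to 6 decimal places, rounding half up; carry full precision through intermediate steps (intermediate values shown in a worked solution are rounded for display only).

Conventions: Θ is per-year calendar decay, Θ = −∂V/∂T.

price = 3.183879
Θ = -2.091464

σ√T = 0.5271·√0.9209 = 0.505824
d₁ = (ln(S/K) + (r−q+σ²/2)T) / (σ√T) = (ln(28.75/24.94) + (0.0572−0.0175+0.5271²/2)·0.9209) / 0.505824 = (0.142165 + 0.164489) / 0.505824 = 0.606246
d₂ = d₁ − σ√T = 0.606246 − 0.505824 = 0.100422
e^{−rT} = 0.948688
e^{−qT} = 0.984013
N(−d₁) = 0.272176,  N(−d₂) = 0.460005
Put price V = K·e^{−rT}·N(−d₂) − S·e^{−qT}·N(−d₁) = 10.883839 − 7.699960 = 3.183879
φ(d₁) = (1/√(2π))·e^{−d₁²/2} = 0.331972
Θ = −S·e^{−qT}·φ(d₁)·σ/(2√T) − q·S·e^{−qT}·N(−d₁) + r·K·e^{−rT}·N(−d₂) = −2.579270 − 0.134749 + 0.622556 = -2.091464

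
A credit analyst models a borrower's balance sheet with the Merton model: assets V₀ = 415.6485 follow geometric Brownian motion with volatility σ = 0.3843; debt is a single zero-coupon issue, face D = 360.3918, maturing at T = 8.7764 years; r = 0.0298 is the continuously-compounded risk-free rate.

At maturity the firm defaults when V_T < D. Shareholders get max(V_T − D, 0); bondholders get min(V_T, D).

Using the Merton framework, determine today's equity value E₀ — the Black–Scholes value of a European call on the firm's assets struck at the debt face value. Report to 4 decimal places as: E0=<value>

With assets at 415.6485 and a single debt payment of 360.3918 at 8.7764 years:
d₁ = [ln(V₀/D) + (r + σ²/2)T] / (σ√T)
   = [ln(415.6485/360.3918) + (0.0298 + 0.5·0.3843²)·8.7764] / (0.3843·√8.7764)
   = [0.142648 + 0.909615] / 1.138488 = 0.924263
d₂ = d₁ − σ√T = 0.924263 − 1.138488 = -0.214225
N(d₁) = 0.822325,  N(d₂) = 0.415186,  e^(−rT) = 0.769868
E₀ = V₀·N(d₁) − D·e^(−rT)·N(d₂)
   = 415.6485·0.822325 − 360.3918·0.769868·0.415186 = 226.603365

E0=226.6034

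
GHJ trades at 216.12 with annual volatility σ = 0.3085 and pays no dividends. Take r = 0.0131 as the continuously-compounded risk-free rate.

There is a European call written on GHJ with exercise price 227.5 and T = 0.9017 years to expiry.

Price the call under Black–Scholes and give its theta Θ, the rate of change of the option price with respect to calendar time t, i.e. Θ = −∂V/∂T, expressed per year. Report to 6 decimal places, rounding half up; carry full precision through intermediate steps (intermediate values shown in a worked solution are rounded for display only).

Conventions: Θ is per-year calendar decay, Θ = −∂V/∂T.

σ√T = 0.3085·√0.9017 = 0.292945
d₁ = (ln(S/K) + (r+σ²/2)T) / (σ√T) = (ln(216.12/227.5) + (0.0131+0.3085²/2)·0.9017) / 0.292945 = (-0.051316 + 0.054721) / 0.292945 = 0.011621
d₂ = d₁ − σ√T = 0.011621 − 0.292945 = -0.281324
e^{−rT} = 0.988257
N(d₁) = 0.504636,  N(d₂) = 0.389231
Call price V = S·N(d₁) − K·e^{−rT}·N(d₂) = 109.061914 − 87.510192 = 21.551722
φ(d₁) = (1/√(2π))·e^{−d₁²/2} = 0.398915
Θ = −S·φ(d₁)·σ/(2√T) − r·K·e^{−rT}·N(d₂) = −14.004572 − 1.146384 = -15.150955

price = 21.551722
Θ = -15.150955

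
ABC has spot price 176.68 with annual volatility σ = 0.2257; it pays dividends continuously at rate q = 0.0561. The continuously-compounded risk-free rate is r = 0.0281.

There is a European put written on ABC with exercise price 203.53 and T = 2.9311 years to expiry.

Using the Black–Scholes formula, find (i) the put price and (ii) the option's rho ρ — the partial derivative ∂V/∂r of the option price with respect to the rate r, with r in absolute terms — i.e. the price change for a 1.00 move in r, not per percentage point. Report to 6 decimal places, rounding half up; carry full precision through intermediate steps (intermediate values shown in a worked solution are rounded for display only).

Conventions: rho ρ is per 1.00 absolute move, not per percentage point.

price = 48.747213
ρ = -428.455458

σ√T = 0.2257·√2.9311 = 0.386409
d₁ = (ln(S/K) + (r−q+σ²/2)T) / (σ√T) = (ln(176.68/203.53) + (0.0281−0.0561+0.2257²/2)·2.9311) / 0.386409 = (-0.141473 − 0.007415) / 0.386409 = -0.385313
d₂ = d₁ − σ√T = -0.385313 − 0.386409 = -0.771721
e^{−rT} = 0.920937
e^{−qT} = 0.848373
N(−d₁) = 0.649997,  N(−d₂) = 0.779860
Put price V = K·e^{−rT}·N(−d₂) − S·e^{−qT}·N(−d₁) = 146.175654 − 97.428440 = 48.747213
ρ = −K·T·e^{−rT}·N(−d₂) = -428.455458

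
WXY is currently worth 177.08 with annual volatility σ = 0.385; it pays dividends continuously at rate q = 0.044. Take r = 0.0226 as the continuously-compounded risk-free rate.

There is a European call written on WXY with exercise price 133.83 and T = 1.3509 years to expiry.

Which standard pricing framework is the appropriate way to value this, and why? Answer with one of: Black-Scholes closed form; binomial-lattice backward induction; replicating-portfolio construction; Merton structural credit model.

framework: Black-Scholes closed form

Key observation: with WXY following a GBM at constant σ and r, the European call struck at 133.83 prices in closed form — nothing here needs a stepwise model or a balance sheet.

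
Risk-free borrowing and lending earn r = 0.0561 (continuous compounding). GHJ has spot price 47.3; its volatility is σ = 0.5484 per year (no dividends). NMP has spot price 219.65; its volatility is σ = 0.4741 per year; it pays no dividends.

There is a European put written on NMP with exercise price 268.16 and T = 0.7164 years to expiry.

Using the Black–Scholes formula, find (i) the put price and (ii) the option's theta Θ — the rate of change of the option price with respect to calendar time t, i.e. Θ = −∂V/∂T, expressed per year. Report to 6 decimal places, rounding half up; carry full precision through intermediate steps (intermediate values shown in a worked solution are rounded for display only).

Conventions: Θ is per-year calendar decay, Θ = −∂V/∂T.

price = 59.825405
Θ = -13.595333

σ√T = 0.4741·√0.7164 = 0.401280
d₁ = (ln(S/K) + (r+σ²/2)T) / (σ√T) = (ln(219.65/268.16) + (0.0561+0.4741²/2)·0.7164) / 0.401280 = (-0.199548 + 0.120703) / 0.401280 = -0.196485
d₂ = d₁ − σ√T = -0.196485 − 0.401280 = -0.597765
e^{−rT} = 0.960607
N(−d₁) = 0.577885,  N(−d₂) = 0.725002
Put price V = K·e^{−rT}·N(−d₂) − S·N(−d₁) = 186.757773 − 126.932369 = 59.825405
φ(d₁) = (1/√(2π))·e^{−d₁²/2} = 0.391315
Θ = −S·φ(d₁)·σ/(2√T) + r·K·e^{−rT}·N(−d₂) = −24.072444 + 10.477111 = -13.595333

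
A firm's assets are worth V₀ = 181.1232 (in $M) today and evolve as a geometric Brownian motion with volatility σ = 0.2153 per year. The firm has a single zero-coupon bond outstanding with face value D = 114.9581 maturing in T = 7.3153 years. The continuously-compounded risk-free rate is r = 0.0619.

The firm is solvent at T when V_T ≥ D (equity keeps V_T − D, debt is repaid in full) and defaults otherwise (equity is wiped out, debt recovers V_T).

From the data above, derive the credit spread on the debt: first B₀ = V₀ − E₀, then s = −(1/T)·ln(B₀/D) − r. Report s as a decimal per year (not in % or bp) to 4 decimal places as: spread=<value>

spread=0.0031

Equity is a call on the firm's assets struck at D = 114.9581:
d₁ = [ln(V₀/D) + (r + σ²/2)T] / (σ√T)
   = [ln(181.1232/114.9581) + (0.0619 + 0.5·0.2153²)·7.3153] / (0.2153·√7.3153)
   = [0.454610 + 0.622364] / 0.582318 = 1.849460
d₂ = d₁ − σ√T = 1.849460 − 0.582318 = 1.267143
N(d₁) = 0.967804,  N(d₂) = 0.897448,  e^(−rT) = 0.635834
E₀ = V₀·N(d₁) − D·e^(−rT)·N(d₂)
   = 181.1232·0.967804 − 114.9581·0.635834·0.897448 = 109.693477
B₀ = V₀ − E₀ = 181.1232 − 109.693477 = 71.429723
spread = −(1/T)·ln(B₀/D) − r = −(1/7.3153)·ln(71.429723/114.9581) − 0.0619 = 0.00314909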